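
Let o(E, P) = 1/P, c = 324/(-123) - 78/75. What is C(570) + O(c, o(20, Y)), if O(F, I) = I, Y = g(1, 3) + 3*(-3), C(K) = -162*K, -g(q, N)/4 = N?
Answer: -1939141/21 ≈ -92340.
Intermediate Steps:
g(q, N) = -4*N
c = -3766/1025 (c = 324*(-1/123) - 78*1/75 = -108/41 - 26/25 = -3766/1025 ≈ -3.6741)
Y = -21 (Y = -4*3 + 3*(-3) = -12 - 9 = -21)
C(570) + O(c, o(20, Y)) = -162*570 + 1/(-21) = -92340 - 1/21 = -1939141/21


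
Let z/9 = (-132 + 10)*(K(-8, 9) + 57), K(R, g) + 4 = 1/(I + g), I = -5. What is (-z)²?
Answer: 13674261969/4 ≈ 3.4186e+9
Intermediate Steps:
K(R, g) = -4 + 1/(-5 + g)
z = -116937/2 (z = 9*((-132 + 10)*((21 - 4*9)/(-5 + 9) + 57)) = 9*(-122*((21 - 36)/4 + 57)) = 9*(-122*((¼)*(-15) + 57)) = 9*(-122*(-15/4 + 57)) = 9*(-122*213/4) = 9*(-12993/2) = -116937/2 ≈ -58469.)
(-z)² = (-1*(-116937/2))² = (116937/2)² = 13674261969/4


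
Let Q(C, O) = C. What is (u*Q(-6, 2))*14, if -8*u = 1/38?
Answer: 21/76 ≈ 0.27632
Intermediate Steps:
u = -1/304 (u = -1/8/38 = -1/8*1/38 = -1/304 ≈ -0.0032895)
(u*Q(-6, 2))*14 = -1/304*(-6)*14 = (3/152)*14 = 21/76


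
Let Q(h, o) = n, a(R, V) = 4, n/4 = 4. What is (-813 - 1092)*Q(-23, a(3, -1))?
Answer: -30480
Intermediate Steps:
n = 16 (n = 4*4 = 16)
Q(h, o) = 16
(-813 - 1092)*Q(-23, a(3, -1)) = (-813 - 1092)*16 = -1905*16 = -30480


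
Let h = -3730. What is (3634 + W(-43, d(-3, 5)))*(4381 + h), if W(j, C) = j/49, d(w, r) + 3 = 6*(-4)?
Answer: 16556139/7 ≈ 2.3652e+6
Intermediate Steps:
d(w, r) = -27 (d(w, r) = -3 + 6*(-4) = -3 - 24 = -27)
W(j, C) = j/49 (W(j, C) = j*(1/49) = j/49)
(3634 + W(-43, d(-3, 5)))*(4381 + h) = (3634 + (1/49)*(-43))*(4381 - 3730) = (3634 - 43/49)*651 = (178023/49)*651 = 16556139/7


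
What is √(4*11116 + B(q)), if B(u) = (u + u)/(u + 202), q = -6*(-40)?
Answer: 4*√135732454/221 ≈ 210.87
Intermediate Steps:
q = 240
B(u) = 2*u/(202 + u) (B(u) = (2*u)/(202 + u) = 2*u/(202 + u))
√(4*11116 + B(q)) = √(4*11116 + 2*240/(202 + 240)) = √(44464 + 2*240/442) = √(44464 + 2*240*(1/442)) = √(44464 + 240/221) = √(9826784/221) = 4*√135732454/221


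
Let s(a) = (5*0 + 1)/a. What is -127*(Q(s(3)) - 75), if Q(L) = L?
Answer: 28448/3 ≈ 9482.7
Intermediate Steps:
s(a) = 1/a (s(a) = (0 + 1)/a = 1/a)
-127*(Q(s(3)) - 75) = -127*(1/3 - 75) = -127*(⅓ - 75) = -127*(-224/3) = 28448/3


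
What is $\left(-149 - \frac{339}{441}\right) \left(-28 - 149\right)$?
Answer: $\frac{1298944}{49} \approx 26509.0$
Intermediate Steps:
$\left(-149 - \frac{339}{441}\right) \left(-28 - 149\right) = \left(-149 - \frac{113}{147}\right) \left(-177\right) = \left(- \frac{22016}{147}\right) \left(-177\right) = \frac{1298944}{49}$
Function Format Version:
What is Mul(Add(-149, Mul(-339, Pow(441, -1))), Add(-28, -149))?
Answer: Rational(1298944, 49) ≈ 26509.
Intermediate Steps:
Mul(Add(-149, Mul(-339, Pow(441, -1))), Add(-28, -149)) = Mul(Add(-149, Mul(-339, Rational(1, 441))), -177) = Mul(Add(-149, Rational(-113, 147)), -177) = Mul(Rational(-22016, 147), -177) = Rational(1298944, 49)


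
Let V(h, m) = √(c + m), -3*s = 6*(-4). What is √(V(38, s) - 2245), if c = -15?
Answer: √(-2245 + I*√7) ≈ 0.0279 + 47.381*I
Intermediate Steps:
s = 8 (s = -2*(-4) = -⅓*(-24) = 8)
V(h, m) = √(-15 + m)
√(V(38, s) - 2245) = √(√(-15 + 8) - 2245) = √(√(-7) - 2245) = √(I*√7 - 2245) = √(-2245 + I*√7)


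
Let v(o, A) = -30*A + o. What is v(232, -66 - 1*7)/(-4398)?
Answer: -1211/2199 ≈ -0.55070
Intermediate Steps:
v(o, A) = o - 30*A
v(232, -66 - 1*7)/(-4398) = (232 - 30*(-66 - 1*7))/(-4398) = (232 - 30*(-66 - 7))*(-1/4398) = (232 - 30*(-73))*(-1/4398) = (232 + 2190)*(-1/4398) = 2422*(-1/4398) = -1211/2199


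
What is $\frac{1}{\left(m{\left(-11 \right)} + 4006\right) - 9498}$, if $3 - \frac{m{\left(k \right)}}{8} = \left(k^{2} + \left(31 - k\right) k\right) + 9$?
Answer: $- \frac{1}{2812} \approx -0.00035562$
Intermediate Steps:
$m{\left(k \right)} = -48 - 8 k^{2} - 8 k \left(31 - k\right)$ ($m{\left(k \right)} = 24 - 8 \left(\left(k^{2} + \left(31 - k\right) k\right) + 9\right) = 24 - 8 \left(\left(k^{2} + k \left(31 - k\right)\right) + 9\right) = 24 - 8 \left(9 + k^{2} + k \left(31 - k\right)\right) = 24 - \left(72 + 8 k^{2} + 8 k \left(31 - k\right)\right) = -48 - 8 k^{2} - 8 k \left(31 - k\right)$)
$\frac{1}{\left(m{\left(-11 \right)} + 4006\right) - 9498} = \frac{1}{\left(\left(-48 - -2728\right) + 4006\right) - 9498} = \frac{1}{\left(\left(-48 + 2728\right) + 4006\right) - 9498} = \frac{1}{\left(2680 + 4006\right) - 9498} = \frac{1}{6686 - 9498} = \frac{1}{-2812} = - \frac{1}{2812}$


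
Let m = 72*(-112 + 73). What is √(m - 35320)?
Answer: 4*I*√2383 ≈ 195.26*I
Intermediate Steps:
m = -2808 (m = 72*(-39) = -2808)
√(m - 35320) = √(-2808 - 35320) = √(-38128) = 4*I*√2383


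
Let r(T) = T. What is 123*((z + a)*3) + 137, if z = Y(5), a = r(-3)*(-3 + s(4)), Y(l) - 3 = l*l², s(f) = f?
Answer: 46262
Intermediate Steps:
Y(l) = 3 + l³ (Y(l) = 3 + l*l² = 3 + l³)
a = -3 (a = -3*(-3 + 4) = -3*1 = -3)
z = 128 (z = 3 + 5³ = 3 + 125 = 128)
123*((z + a)*3) + 137 = 123*((128 - 3)*3) + 137 = 123*(125*3) + 137 = 123*375 + 137 = 46125 + 137 = 46262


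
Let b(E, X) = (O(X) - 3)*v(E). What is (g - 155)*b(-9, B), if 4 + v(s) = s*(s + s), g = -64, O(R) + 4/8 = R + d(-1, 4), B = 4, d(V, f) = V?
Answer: 17301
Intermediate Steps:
O(R) = -3/2 + R (O(R) = -½ + (R - 1) = -½ + (-1 + R) = -3/2 + R)
v(s) = -4 + 2*s² (v(s) = -4 + s*(s + s) = -4 + s*(2*s) = -4 + 2*s²)
b(E, X) = (-4 + 2*E²)*(-9/2 + X) (b(E, X) = ((-3/2 + X) - 3)*(-4 + 2*E²) = (-9/2 + X)*(-4 + 2*E²) = (-4 + 2*E²)*(-9/2 + X))
(g - 155)*b(-9, B) = (-64 - 155)*((-9 + 2*4)*(-2 + (-9)²)) = -219*(-9 + 8)*(-2 + 81) = -(-219)*79 = -219*(-79) = 17301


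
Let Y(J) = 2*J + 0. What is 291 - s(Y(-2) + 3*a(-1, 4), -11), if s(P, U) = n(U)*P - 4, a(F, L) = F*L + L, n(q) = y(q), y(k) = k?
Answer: 251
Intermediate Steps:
n(q) = q
a(F, L) = L + F*L
Y(J) = 2*J
s(P, U) = -4 + P*U (s(P, U) = U*P - 4 = P*U - 4 = -4 + P*U)
291 - s(Y(-2) + 3*a(-1, 4), -11) = 291 - (-4 + (2*(-2) + 3*(4*(1 - 1)))*(-11)) = 291 - (-4 + (-4 + 3*(4*0))*(-11)) = 291 - (-4 + (-4 + 3*0)*(-11)) = 291 - (-4 + (-4 + 0)*(-11)) = 291 - (-4 - 4*(-11)) = 291 - (-4 + 44) = 291 - 1*40 = 291 - 40 = 251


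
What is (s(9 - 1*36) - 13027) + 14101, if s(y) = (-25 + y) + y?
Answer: 995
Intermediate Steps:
s(y) = -25 + 2*y
(s(9 - 1*36) - 13027) + 14101 = ((-25 + 2*(9 - 1*36)) - 13027) + 14101 = ((-25 + 2*(9 - 36)) - 13027) + 14101 = ((-25 + 2*(-27)) - 13027) + 14101 = ((-25 - 54) - 13027) + 14101 = (-79 - 13027) + 14101 = -13106 + 14101 = 995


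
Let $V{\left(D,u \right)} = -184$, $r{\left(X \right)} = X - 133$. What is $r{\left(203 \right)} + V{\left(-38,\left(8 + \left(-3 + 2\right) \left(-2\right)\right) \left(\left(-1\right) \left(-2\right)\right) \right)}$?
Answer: $-114$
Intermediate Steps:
$r{\left(X \right)} = -133 + X$
$r{\left(203 \right)} + V{\left(-38,\left(8 + \left(-3 + 2\right) \left(-2\right)\right) \left(\left(-1\right) \left(-2\right)\right) \right)} = \left(-133 + 203\right) - 184 = 70 - 184 = -114$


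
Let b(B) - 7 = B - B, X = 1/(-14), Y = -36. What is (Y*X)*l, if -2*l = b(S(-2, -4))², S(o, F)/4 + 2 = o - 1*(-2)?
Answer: -63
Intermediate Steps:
X = -1/14 ≈ -0.071429
S(o, F) = 4*o (S(o, F) = -8 + 4*(o - 1*(-2)) = -8 + 4*(o + 2) = -8 + 4*(2 + o) = -8 + (8 + 4*o) = 4*o)
b(B) = 7 (b(B) = 7 + (B - B) = 7 + 0 = 7)
l = -49/2 (l = -½*7² = -½*49 = -49/2 ≈ -24.500)
(Y*X)*l = -36*(-1/14)*(-49/2) = (18/7)*(-49/2) = -63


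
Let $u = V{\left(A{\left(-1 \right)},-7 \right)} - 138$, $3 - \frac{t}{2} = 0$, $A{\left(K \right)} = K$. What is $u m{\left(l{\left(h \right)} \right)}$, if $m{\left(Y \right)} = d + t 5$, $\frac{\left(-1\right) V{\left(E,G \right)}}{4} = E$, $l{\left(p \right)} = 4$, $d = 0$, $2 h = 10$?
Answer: $-4020$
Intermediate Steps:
$h = 5$ ($h = \frac{1}{2} \cdot 10 = 5$)
$t = 6$ ($t = 6 - 0 = 6 + 0 = 6$)
$V{\left(E,G \right)} = - 4 E$
$u = -134$ ($u = \left(-4\right) \left(-1\right) - 138 = 4 - 138 = -134$)
$m{\left(Y \right)} = 30$ ($m{\left(Y \right)} = 0 + 6 \cdot 5 = 0 + 30 = 30$)
$u m{\left(l{\left(h \right)} \right)} = \left(-134\right) 30 = -4020$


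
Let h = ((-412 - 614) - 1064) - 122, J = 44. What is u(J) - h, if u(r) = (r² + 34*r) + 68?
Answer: 5712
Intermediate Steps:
u(r) = 68 + r² + 34*r
h = -2212 (h = (-1026 - 1064) - 122 = -2090 - 122 = -2212)
u(J) - h = (68 + 44² + 34*44) - 1*(-2212) = (68 + 1936 + 1496) + 2212 = 3500 + 2212 = 5712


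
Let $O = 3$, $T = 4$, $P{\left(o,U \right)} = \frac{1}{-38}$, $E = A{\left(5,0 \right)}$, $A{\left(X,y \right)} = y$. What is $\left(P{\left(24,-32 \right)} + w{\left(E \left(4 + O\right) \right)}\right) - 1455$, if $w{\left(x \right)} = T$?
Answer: $- \frac{55139}{38} \approx -1451.0$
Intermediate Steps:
$E = 0$
$P{\left(o,U \right)} = - \frac{1}{38}$
$w{\left(x \right)} = 4$
$\left(P{\left(24,-32 \right)} + w{\left(E \left(4 + O\right) \right)}\right) - 1455 = \left(- \frac{1}{38} + 4\right) - 1455 = \frac{151}{38} - 1455 = - \frac{55139}{38}$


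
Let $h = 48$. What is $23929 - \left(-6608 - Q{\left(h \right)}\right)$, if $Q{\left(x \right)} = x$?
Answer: $30585$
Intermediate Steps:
$23929 - \left(-6608 - Q{\left(h \right)}\right) = 23929 - \left(-6608 - 48\right) = 23929 - -6656 = 23929 + 6656 = 30585$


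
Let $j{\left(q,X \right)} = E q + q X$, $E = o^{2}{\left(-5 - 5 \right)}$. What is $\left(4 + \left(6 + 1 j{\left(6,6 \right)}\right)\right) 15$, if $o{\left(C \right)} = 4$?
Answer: $2130$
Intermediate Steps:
$E = 16$ ($E = 4^{2} = 16$)
$j{\left(q,X \right)} = 16 q + X q$ ($j{\left(q,X \right)} = 16 q + q X = 16 q + X q$)
$\left(4 + \left(6 + 1 j{\left(6,6 \right)}\right)\right) 15 = \left(4 + \left(6 + 1 \cdot 6 \left(16 + 6\right)\right)\right) 15 = \left(4 + \left(6 + 1 \cdot 6 \cdot 22\right)\right) 15 = \left(4 + \left(6 + 1 \cdot 132\right)\right) 15 = \left(4 + \left(6 + 132\right)\right) 15 = \left(4 + 138\right) 15 = 142 \cdot 15 = 2130$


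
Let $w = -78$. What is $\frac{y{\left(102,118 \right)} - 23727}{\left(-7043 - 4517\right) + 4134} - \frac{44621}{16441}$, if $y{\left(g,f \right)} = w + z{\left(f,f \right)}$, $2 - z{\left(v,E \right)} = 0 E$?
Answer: $\frac{59989577}{122090866} \approx 0.49135$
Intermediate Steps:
$z{\left(v,E \right)} = 2$ ($z{\left(v,E \right)} = 2 - 0 E = 2 - 0 = 2 + 0 = 2$)
$y{\left(g,f \right)} = -76$ ($y{\left(g,f \right)} = -78 + 2 = -76$)
$\frac{y{\left(102,118 \right)} - 23727}{\left(-7043 - 4517\right) + 4134} - \frac{44621}{16441} = \frac{-76 - 23727}{\left(-7043 - 4517\right) + 4134} - \frac{44621}{16441} = \frac{-76 - 23727}{-11560 + 4134} - \frac{44621}{16441} = - \frac{23803}{-7426} - \frac{44621}{16441} = \left(-23803\right) \left(- \frac{1}{7426}\right) - \frac{44621}{16441} = \frac{23803}{7426} - \frac{44621}{16441} = \frac{59989577}{122090866}$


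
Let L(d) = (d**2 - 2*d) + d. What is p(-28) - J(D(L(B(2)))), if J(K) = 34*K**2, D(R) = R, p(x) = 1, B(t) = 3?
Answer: -1223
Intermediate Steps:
L(d) = d**2 - d
p(-28) - J(D(L(B(2)))) = 1 - 34*(3*(-1 + 3))**2 = 1 - 34*(3*2)**2 = 1 - 34*6**2 = 1 - 34*36 = 1 - 1*1224 = 1 - 1224 = -1223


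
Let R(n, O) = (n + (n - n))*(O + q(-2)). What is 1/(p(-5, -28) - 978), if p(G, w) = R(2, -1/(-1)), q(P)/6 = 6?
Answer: -1/904 ≈ -0.0011062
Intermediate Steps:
q(P) = 36 (q(P) = 6*6 = 36)
R(n, O) = n*(36 + O) (R(n, O) = (n + (n - n))*(O + 36) = (n + 0)*(36 + O) = n*(36 + O))
p(G, w) = 74 (p(G, w) = 2*(36 - 1/(-1)) = 2*(36 - 1*(-1)) = 2*(36 + 1) = 2*37 = 74)
1/(p(-5, -28) - 978) = 1/(74 - 978) = 1/(-904) = -1/904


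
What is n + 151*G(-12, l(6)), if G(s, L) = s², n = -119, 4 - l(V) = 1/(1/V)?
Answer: 21625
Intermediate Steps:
l(V) = 4 - V (l(V) = 4 - 1/(1/V) = 4 - V)
n + 151*G(-12, l(6)) = -119 + 151*(-12)² = -119 + 151*144 = -119 + 21744 = 21625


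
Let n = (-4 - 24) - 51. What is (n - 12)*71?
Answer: -6461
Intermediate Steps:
n = -79 (n = -28 - 51 = -79)
(n - 12)*71 = (-79 - 12)*71 = -91*71 = -6461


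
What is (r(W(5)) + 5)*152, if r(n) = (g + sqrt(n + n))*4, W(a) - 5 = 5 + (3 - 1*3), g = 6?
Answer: 4408 + 1216*sqrt(5) ≈ 7127.1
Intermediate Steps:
W(a) = 10 (W(a) = 5 + (5 + (3 - 1*3)) = 5 + (5 + (3 - 3)) = 5 + (5 + 0) = 5 + 5 = 10)
r(n) = 24 + 4*sqrt(2)*sqrt(n) (r(n) = (6 + sqrt(n + n))*4 = (6 + sqrt(2*n))*4 = (6 + sqrt(2)*sqrt(n))*4 = 24 + 4*sqrt(2)*sqrt(n))
(r(W(5)) + 5)*152 = ((24 + 4*sqrt(2)*sqrt(10)) + 5)*152 = ((24 + 8*sqrt(5)) + 5)*152 = (29 + 8*sqrt(5))*152 = 4408 + 1216*sqrt(5)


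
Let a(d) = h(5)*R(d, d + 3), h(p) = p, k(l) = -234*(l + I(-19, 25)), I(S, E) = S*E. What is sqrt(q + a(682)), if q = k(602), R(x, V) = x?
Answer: 2*I*sqrt(6577) ≈ 162.2*I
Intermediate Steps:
I(S, E) = E*S
k(l) = 111150 - 234*l (k(l) = -234*(l + 25*(-19)) = -234*(l - 475) = -234*(-475 + l) = 111150 - 234*l)
q = -29718 (q = 111150 - 234*602 = 111150 - 140868 = -29718)
a(d) = 5*d
sqrt(q + a(682)) = sqrt(-29718 + 5*682) = sqrt(-29718 + 3410) = sqrt(-26308) = 2*I*sqrt(6577)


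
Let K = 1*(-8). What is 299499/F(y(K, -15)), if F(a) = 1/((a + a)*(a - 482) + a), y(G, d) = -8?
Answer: 2345676168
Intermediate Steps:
K = -8
F(a) = 1/(a + 2*a*(-482 + a)) (F(a) = 1/((2*a)*(-482 + a) + a) = 1/(2*a*(-482 + a) + a) = 1/(a + 2*a*(-482 + a)))
299499/F(y(K, -15)) = 299499/((1/((-8)*(-963 + 2*(-8))))) = 299499/((-1/(8*(-963 - 16)))) = 299499/((-⅛/(-979))) = 299499/((-⅛*(-1/979))) = 299499/(1/7832) = 299499*7832 = 2345676168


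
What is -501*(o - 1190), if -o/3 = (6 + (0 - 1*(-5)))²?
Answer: 778053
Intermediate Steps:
o = -363 (o = -3*(6 + (0 - 1*(-5)))² = -3*(6 + (0 + 5))² = -3*(6 + 5)² = -3*11² = -3*121 = -363)
-501*(o - 1190) = -501*(-363 - 1190) = -501*(-1553) = 778053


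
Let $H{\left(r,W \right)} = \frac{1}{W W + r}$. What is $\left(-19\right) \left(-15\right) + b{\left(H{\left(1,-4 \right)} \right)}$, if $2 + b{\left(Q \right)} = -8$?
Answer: $275$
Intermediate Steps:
$H{\left(r,W \right)} = \frac{1}{r + W^{2}}$ ($H{\left(r,W \right)} = \frac{1}{W^{2} + r} = \frac{1}{r + W^{2}}$)
$b{\left(Q \right)} = -10$ ($b{\left(Q \right)} = -2 - 8 = -10$)
$\left(-19\right) \left(-15\right) + b{\left(H{\left(1,-4 \right)} \right)} = \left(-19\right) \left(-15\right) - 10 = 285 - 10 = 275$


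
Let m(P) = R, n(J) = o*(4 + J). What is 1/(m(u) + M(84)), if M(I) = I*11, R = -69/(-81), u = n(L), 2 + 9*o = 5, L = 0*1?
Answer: 27/24971 ≈ 0.0010813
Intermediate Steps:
L = 0
o = 1/3 (o = -2/9 + (1/9)*5 = -2/9 + 5/9 = 1/3 ≈ 0.33333)
n(J) = 4/3 + J/3 (n(J) = (4 + J)/3 = 4/3 + J/3)
u = 4/3 (u = 4/3 + (1/3)*0 = 4/3 + 0 = 4/3 ≈ 1.3333)
R = 23/27 (R = -69*(-1/81) = 23/27 ≈ 0.85185)
M(I) = 11*I
m(P) = 23/27
1/(m(u) + M(84)) = 1/(23/27 + 11*84) = 1/(23/27 + 924) = 1/(24971/27) = 27/24971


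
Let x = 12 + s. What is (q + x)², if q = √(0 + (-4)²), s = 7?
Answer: 529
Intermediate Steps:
x = 19 (x = 12 + 7 = 19)
q = 4 (q = √(0 + 16) = √16 = 4)
(q + x)² = (4 + 19)² = 23² = 529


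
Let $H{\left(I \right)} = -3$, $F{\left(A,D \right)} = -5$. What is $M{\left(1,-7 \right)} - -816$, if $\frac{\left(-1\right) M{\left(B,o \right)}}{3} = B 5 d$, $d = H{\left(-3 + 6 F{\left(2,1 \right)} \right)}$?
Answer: $861$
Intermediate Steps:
$d = -3$
$M{\left(B,o \right)} = 45 B$ ($M{\left(B,o \right)} = - 3 B 5 \left(-3\right) = - 3 \cdot 5 B \left(-3\right) = - 3 \left(- 15 B\right) = 45 B$)
$M{\left(1,-7 \right)} - -816 = 45 \cdot 1 - -816 = 45 + 816 = 861$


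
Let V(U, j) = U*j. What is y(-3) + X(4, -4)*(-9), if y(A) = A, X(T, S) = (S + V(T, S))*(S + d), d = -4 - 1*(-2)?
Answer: -1083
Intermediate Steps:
d = -2 (d = -4 + 2 = -2)
X(T, S) = (-2 + S)*(S + S*T) (X(T, S) = (S + T*S)*(S - 2) = (S + S*T)*(-2 + S) = (-2 + S)*(S + S*T))
y(-3) + X(4, -4)*(-9) = -3 - 4*(-2 - 4 - 2*4 - 4*4)*(-9) = -3 - 4*(-2 - 4 - 8 - 16)*(-9) = -3 - 4*(-30)*(-9) = -3 + 120*(-9) = -3 - 1080 = -1083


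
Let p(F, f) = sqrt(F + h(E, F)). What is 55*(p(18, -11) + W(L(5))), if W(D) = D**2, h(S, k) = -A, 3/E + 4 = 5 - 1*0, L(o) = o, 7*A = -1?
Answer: 1375 + 55*sqrt(889)/7 ≈ 1609.3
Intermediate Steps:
A = -1/7 (A = (1/7)*(-1) = -1/7 ≈ -0.14286)
E = 3 (E = 3/(-4 + (5 - 1*0)) = 3/(-4 + (5 + 0)) = 3/(-4 + 5) = 3/1 = 3*1 = 3)
h(S, k) = 1/7 (h(S, k) = -1*(-1/7) = 1/7)
p(F, f) = sqrt(1/7 + F) (p(F, f) = sqrt(F + 1/7) = sqrt(1/7 + F))
55*(p(18, -11) + W(L(5))) = 55*(sqrt(7 + 49*18)/7 + 5**2) = 55*(sqrt(7 + 882)/7 + 25) = 55*(sqrt(889)/7 + 25) = 55*(25 + sqrt(889)/7) = 1375 + 55*sqrt(889)/7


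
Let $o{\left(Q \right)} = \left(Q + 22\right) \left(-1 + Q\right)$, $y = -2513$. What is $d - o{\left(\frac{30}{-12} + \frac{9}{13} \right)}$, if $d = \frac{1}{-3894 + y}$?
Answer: $\frac{245547599}{4331132} \approx 56.694$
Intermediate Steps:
$d = - \frac{1}{6407}$ ($d = \frac{1}{-3894 - 2513} = \frac{1}{-6407} = - \frac{1}{6407} \approx -0.00015608$)
$o{\left(Q \right)} = \left(-1 + Q\right) \left(22 + Q\right)$ ($o{\left(Q \right)} = \left(22 + Q\right) \left(-1 + Q\right) = \left(-1 + Q\right) \left(22 + Q\right)$)
$d - o{\left(\frac{30}{-12} + \frac{9}{13} \right)} = - \frac{1}{6407} - \left(-22 + \left(\frac{30}{-12} + \frac{9}{13}\right)^{2} + 21 \left(\frac{30}{-12} + \frac{9}{13}\right)\right) = - \frac{1}{6407} - \left(-22 + \left(30 \left(- \frac{1}{12}\right) + 9 \cdot \frac{1}{13}\right)^{2} + 21 \left(30 \left(- \frac{1}{12}\right) + 9 \cdot \frac{1}{13}\right)\right) = - \frac{1}{6407} - \left(-22 + \left(- \frac{5}{2} + \frac{9}{13}\right)^{2} + 21 \left(- \frac{5}{2} + \frac{9}{13}\right)\right) = - \frac{1}{6407} - \left(-22 + \left(- \frac{47}{26}\right)^{2} + 21 \left(- \frac{47}{26}\right)\right) = - \frac{1}{6407} - \left(-22 + \frac{2209}{676} - \frac{987}{26}\right) = - \frac{1}{6407} - - \frac{38325}{676} = - \frac{1}{6407} + \frac{38325}{676} = \frac{245547599}{4331132}$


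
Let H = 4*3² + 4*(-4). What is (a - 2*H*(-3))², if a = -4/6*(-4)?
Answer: 135424/9 ≈ 15047.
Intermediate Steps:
H = 20 (H = 4*9 - 16 = 36 - 16 = 20)
a = 8/3 (a = -4*⅙*(-4) = -⅔*(-4) = 8/3 ≈ 2.6667)
(a - 2*H*(-3))² = (8/3 - 2*20*(-3))² = (8/3 - 40*(-3))² = (8/3 + 120)² = (368/3)² = 135424/9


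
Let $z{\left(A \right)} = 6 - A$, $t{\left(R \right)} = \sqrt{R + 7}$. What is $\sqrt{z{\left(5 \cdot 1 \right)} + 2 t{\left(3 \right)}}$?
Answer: $\sqrt{1 + 2 \sqrt{10}} \approx 2.7064$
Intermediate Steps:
$t{\left(R \right)} = \sqrt{7 + R}$
$\sqrt{z{\left(5 \cdot 1 \right)} + 2 t{\left(3 \right)}} = \sqrt{\left(6 - 5 \cdot 1\right) + 2 \sqrt{7 + 3}} = \sqrt{\left(6 - 5\right) + 2 \sqrt{10}} = \sqrt{1 + 2 \sqrt{10}}$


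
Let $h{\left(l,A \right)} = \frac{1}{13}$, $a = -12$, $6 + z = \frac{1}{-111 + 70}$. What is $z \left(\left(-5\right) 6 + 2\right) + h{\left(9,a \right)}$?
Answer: $\frac{89949}{533} \approx 168.76$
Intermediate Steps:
$z = - \frac{247}{41}$ ($z = -6 + \frac{1}{-111 + 70} = -6 + \frac{1}{-41} = -6 - \frac{1}{41} = - \frac{247}{41} \approx -6.0244$)
$h{\left(l,A \right)} = \frac{1}{13}$
$z \left(\left(-5\right) 6 + 2\right) + h{\left(9,a \right)} = - \frac{247 \left(\left(-5\right) 6 + 2\right)}{41} + \frac{1}{13} = - \frac{247 \left(-30 + 2\right)}{41} + \frac{1}{13} = \left(- \frac{247}{41}\right) \left(-28\right) + \frac{1}{13} = \frac{6916}{41} + \frac{1}{13} = \frac{89949}{533}$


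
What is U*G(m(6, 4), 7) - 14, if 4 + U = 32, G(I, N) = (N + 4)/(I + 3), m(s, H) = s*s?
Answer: -238/39 ≈ -6.1026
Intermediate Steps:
m(s, H) = s²
G(I, N) = (4 + N)/(3 + I)
U = 28 (U = -4 + 32 = 28)
U*G(m(6, 4), 7) - 14 = 28*((4 + 7)/(3 + 6²)) - 14 = 28*(11/(3 + 36)) - 14 = 28*(11/39) - 14 = 308/39 - 14 = -238/39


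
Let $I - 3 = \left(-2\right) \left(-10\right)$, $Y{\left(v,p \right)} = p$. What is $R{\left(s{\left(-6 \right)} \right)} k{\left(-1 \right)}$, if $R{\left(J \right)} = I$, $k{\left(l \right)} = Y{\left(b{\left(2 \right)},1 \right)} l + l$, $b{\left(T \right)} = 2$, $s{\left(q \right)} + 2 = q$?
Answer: $-46$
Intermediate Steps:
$s{\left(q \right)} = -2 + q$
$I = 23$ ($I = 3 - -20 = 3 + 20 = 23$)
$k{\left(l \right)} = 2 l$ ($k{\left(l \right)} = 1 l + l = l + l = 2 l$)
$R{\left(J \right)} = 23$
$R{\left(s{\left(-6 \right)} \right)} k{\left(-1 \right)} = 23 \cdot 2 \left(-1\right) = 23 \left(-2\right) = -46$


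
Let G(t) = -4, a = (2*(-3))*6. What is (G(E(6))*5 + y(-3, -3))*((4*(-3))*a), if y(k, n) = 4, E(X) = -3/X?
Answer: -6912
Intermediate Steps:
a = -36 (a = -6*6 = -36)
(G(E(6))*5 + y(-3, -3))*((4*(-3))*a) = (-4*5 + 4)*((4*(-3))*(-36)) = (-20 + 4)*(-12*(-36)) = -16*432 = -6912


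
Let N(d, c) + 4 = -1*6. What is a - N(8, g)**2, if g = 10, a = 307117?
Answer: 307017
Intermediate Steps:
N(d, c) = -10 (N(d, c) = -4 - 1*6 = -4 - 6 = -10)
a - N(8, g)**2 = 307117 - 1*(-10)**2 = 307117 - 1*100 = 307117 - 100 = 307017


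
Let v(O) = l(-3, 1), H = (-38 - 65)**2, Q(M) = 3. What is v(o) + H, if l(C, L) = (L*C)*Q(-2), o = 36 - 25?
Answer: 10600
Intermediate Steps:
o = 11
H = 10609 (H = (-103)**2 = 10609)
l(C, L) = 3*C*L (l(C, L) = (L*C)*3 = (C*L)*3 = 3*C*L)
v(O) = -9 (v(O) = 3*(-3)*1 = -9)
v(o) + H = -9 + 10609 = 10600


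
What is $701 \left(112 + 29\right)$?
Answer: $98841$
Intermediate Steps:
$701 \left(112 + 29\right) = 701 \cdot 141 = 98841$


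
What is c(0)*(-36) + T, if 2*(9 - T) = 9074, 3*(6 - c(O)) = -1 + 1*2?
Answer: -4732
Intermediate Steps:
c(O) = 17/3 (c(O) = 6 - (-1 + 1*2)/3 = 6 - (-1 + 2)/3 = 6 - ⅓*1 = 6 - ⅓ = 17/3)
T = -4528 (T = 9 - ½*9074 = 9 - 4537 = -4528)
c(0)*(-36) + T = (17/3)*(-36) - 4528 = -204 - 4528 = -4732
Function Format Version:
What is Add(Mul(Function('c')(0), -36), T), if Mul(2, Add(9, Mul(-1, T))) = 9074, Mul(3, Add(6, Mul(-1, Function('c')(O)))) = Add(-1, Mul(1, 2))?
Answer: -4732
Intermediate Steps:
Function('c')(O) = Rational(17, 3) (Function('c')(O) = Add(6, Mul(Rational(-1, 3), Add(-1, Mul(1, 2)))) = Add(6, Mul(Rational(-1, 3), Add(-1, 2))) = Add(6, Mul(Rational(-1, 3), 1)) = Add(6, Rational(-1, 3)) = Rational(17, 3))
T = -4528 (T = Add(9, Mul(Rational(-1, 2), 9074)) = Add(9, -4537) = -4528)
Add(Mul(Function('c')(0), -36), T) = Add(Mul(Rational(17, 3), -36), -4528) = Add(-204, -4528) = -4732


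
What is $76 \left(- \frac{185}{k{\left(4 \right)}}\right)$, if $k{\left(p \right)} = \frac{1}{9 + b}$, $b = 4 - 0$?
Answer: $-182780$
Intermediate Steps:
$b = 4$ ($b = 4 + 0 = 4$)
$k{\left(p \right)} = \frac{1}{13}$ ($k{\left(p \right)} = \frac{1}{9 + 4} = \frac{1}{13}$)
$76 \left(- \frac{185}{k{\left(4 \right)}}\right) = 76 \left(- 185 \frac{1}{\frac{1}{13}}\right) = 76 \left(\left(-185\right) 13\right) = 76 \left(-2405\right) = -182780$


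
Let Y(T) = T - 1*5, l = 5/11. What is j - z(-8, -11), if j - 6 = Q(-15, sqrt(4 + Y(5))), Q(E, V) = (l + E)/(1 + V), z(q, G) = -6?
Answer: 236/33 ≈ 7.1515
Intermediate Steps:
l = 5/11 (l = 5*(1/11) = 5/11 ≈ 0.45455)
Y(T) = -5 + T (Y(T) = T - 5 = -5 + T)
Q(E, V) = (5/11 + E)/(1 + V)
j = 38/33 (j = 6 + (5/11 - 15)/(1 + sqrt(4 + (-5 + 5))) = 6 - 160/11/(1 + sqrt(4 + 0)) = 6 - 160/11/(1 + sqrt(4)) = 6 - 160/11/(1 + 2) = 6 - 160/11/3 = 6 + (1/3)*(-160/11) = 6 - 160/33 = 38/33 ≈ 1.1515)
j - z(-8, -11) = 38/33 - 1*(-6) = 38/33 + 6 = 236/33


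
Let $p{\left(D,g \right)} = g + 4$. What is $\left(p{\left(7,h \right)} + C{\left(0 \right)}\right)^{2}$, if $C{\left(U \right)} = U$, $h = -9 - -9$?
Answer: $16$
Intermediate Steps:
$h = 0$ ($h = -9 + 9 = 0$)
$p{\left(D,g \right)} = 4 + g$
$\left(p{\left(7,h \right)} + C{\left(0 \right)}\right)^{2} = \left(\left(4 + 0\right) + 0\right)^{2} = \left(4 + 0\right)^{2} = 4^{2} = 16$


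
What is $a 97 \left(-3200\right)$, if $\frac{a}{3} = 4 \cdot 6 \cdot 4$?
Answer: $-89395200$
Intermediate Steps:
$a = 288$ ($a = 3 \cdot 4 \cdot 6 \cdot 4 = 3 \cdot 24 \cdot 4 = 3 \cdot 96 = 288$)
$a 97 \left(-3200\right) = 288 \cdot 97 \left(-3200\right) = 288 \left(-310400\right) = -89395200$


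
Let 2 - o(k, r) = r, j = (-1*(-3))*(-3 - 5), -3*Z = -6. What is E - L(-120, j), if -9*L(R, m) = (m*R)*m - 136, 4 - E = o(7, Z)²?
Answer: -69220/9 ≈ -7691.1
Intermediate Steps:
Z = 2 (Z = -⅓*(-6) = 2)
j = -24 (j = 3*(-8) = -24)
o(k, r) = 2 - r
E = 4 (E = 4 - (2 - 1*2)² = 4 - (2 - 2)² = 4 - 1*0² = 4 - 1*0 = 4 + 0 = 4)
L(R, m) = 136/9 - R*m²/9 (L(R, m) = -((m*R)*m - 136)/9 = -((R*m)*m - 136)/9 = -(R*m² - 136)/9 = -(-136 + R*m²)/9 = 136/9 - R*m²/9)
E - L(-120, j) = 4 - (136/9 - ⅑*(-120)*(-24)²) = 4 - (136/9 - ⅑*(-120)*576) = 4 - (136/9 + 7680) = 4 - 1*69256/9 = 4 - 69256/9 = -69220/9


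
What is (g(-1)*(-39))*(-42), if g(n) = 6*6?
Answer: 58968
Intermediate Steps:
g(n) = 36
(g(-1)*(-39))*(-42) = (36*(-39))*(-42) = -1404*(-42) = 58968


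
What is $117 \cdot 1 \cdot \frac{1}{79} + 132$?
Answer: $\frac{10545}{79} \approx 133.48$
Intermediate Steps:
$117 \cdot 1 \cdot \frac{1}{79} + 132 = 117 \cdot \frac{1}{79} + 132 = \frac{117}{79} + 132 = \frac{10545}{79}$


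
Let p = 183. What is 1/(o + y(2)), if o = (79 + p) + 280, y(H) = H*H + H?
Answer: 1/548 ≈ 0.0018248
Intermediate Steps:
y(H) = H + H² (y(H) = H² + H = H + H²)
o = 542 (o = (79 + 183) + 280 = 262 + 280 = 542)
1/(o + y(2)) = 1/(542 + 2*(1 + 2)) = 1/(542 + 2*3) = 1/(542 + 6) = 1/548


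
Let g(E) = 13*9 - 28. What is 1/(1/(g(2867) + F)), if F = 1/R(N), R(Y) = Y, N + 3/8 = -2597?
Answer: 1849323/20779 ≈ 89.000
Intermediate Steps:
N = -20779/8 (N = -3/8 - 2597 = -20779/8 ≈ -2597.4)
g(E) = 89 (g(E) = 117 - 28 = 89)
F = -8/20779 (F = 1/(-20779/8) = -8/20779 ≈ -0.00038500)
1/(1/(g(2867) + F)) = 1/(1/(89 - 8/20779)) = 1/(1/(1849323/20779)) = 1/(20779/1849323) = 1849323/20779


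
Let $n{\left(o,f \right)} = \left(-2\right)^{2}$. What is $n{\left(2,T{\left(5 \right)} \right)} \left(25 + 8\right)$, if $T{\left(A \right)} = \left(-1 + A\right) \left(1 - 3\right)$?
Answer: $132$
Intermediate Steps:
$T{\left(A \right)} = 2 - 2 A$ ($T{\left(A \right)} = \left(-1 + A\right) \left(-2\right) = 2 - 2 A$)
$n{\left(o,f \right)} = 4$
$n{\left(2,T{\left(5 \right)} \right)} \left(25 + 8\right) = 4 \left(25 + 8\right) = 4 \cdot 33 = 132$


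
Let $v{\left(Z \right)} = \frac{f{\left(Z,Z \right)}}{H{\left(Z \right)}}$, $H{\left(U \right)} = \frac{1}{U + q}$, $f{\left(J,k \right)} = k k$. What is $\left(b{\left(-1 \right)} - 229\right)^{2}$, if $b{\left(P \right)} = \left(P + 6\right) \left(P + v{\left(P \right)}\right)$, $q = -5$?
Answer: $69696$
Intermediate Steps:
$f{\left(J,k \right)} = k^{2}$
$H{\left(U \right)} = \frac{1}{-5 + U}$ ($H{\left(U \right)} = \frac{1}{U - 5} = \frac{1}{-5 + U}$)
$v{\left(Z \right)} = Z^{2} \left(-5 + Z\right)$ ($v{\left(Z \right)} = \frac{Z^{2}}{\frac{1}{-5 + Z}} = Z^{2} \left(-5 + Z\right)$)
$b{\left(P \right)} = \left(6 + P\right) \left(P + P^{2} \left(-5 + P\right)\right)$ ($b{\left(P \right)} = \left(P + 6\right) \left(P + P^{2} \left(-5 + P\right)\right) = \left(6 + P\right) \left(P + P^{2} \left(-5 + P\right)\right)$)
$\left(b{\left(-1 \right)} - 229\right)^{2} = \left(- (6 + \left(-1\right)^{2} + \left(-1\right)^{3} - -29) - 229\right)^{2} = \left(- (6 + 1 - 1 + 29) - 229\right)^{2} = \left(\left(-1\right) 35 - 229\right)^{2} = \left(-35 - 229\right)^{2} = \left(-264\right)^{2} = 69696$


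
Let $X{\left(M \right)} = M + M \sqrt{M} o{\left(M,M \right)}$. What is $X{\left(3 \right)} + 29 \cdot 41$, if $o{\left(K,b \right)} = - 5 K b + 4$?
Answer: $1192 - 123 \sqrt{3} \approx 978.96$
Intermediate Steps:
$o{\left(K,b \right)} = 4 - 5 K b$ ($o{\left(K,b \right)} = - 5 K b + 4 = 4 - 5 K b$)
$X{\left(M \right)} = M + M^{\frac{3}{2}} \left(4 - 5 M^{2}\right)$ ($X{\left(M \right)} = M + M \sqrt{M} \left(4 - 5 M M\right) = M + M^{\frac{3}{2}} \left(4 - 5 M^{2}\right)$)
$X{\left(3 \right)} + 29 \cdot 41 = \left(3 + 3^{\frac{3}{2}} \left(4 - 5 \cdot 3^{2}\right)\right) + 29 \cdot 41 = \left(3 + 3 \sqrt{3} \left(4 - 45\right)\right) + 1189 = \left(3 + 3 \sqrt{3} \left(-41\right)\right) + 1189 = \left(3 - 123 \sqrt{3}\right) + 1189 = 1192 - 123 \sqrt{3}$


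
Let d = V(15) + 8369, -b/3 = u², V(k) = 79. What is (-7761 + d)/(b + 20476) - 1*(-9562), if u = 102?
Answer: 102656945/10736 ≈ 9561.9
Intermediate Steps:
b = -31212 (b = -3*102² = -3*10404 = -31212)
d = 8448 (d = 79 + 8369 = 8448)
(-7761 + d)/(b + 20476) - 1*(-9562) = (-7761 + 8448)/(-31212 + 20476) - 1*(-9562) = 687/(-10736) + 9562 = 687*(-1/10736) + 9562 = -687/10736 + 9562 = 102656945/10736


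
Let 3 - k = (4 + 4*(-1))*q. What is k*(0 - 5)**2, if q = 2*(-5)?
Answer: 75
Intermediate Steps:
q = -10
k = 3 (k = 3 - (4 + 4*(-1))*(-10) = 3 - (4 - 4)*(-10) = 3 - 0*(-10) = 3 - 1*0 = 3 + 0 = 3)
k*(0 - 5)**2 = 3*(0 - 5)**2 = 3*(-5)**2 = 3*25 = 75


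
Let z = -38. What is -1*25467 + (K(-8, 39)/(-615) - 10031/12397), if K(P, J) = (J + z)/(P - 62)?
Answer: -277386463247/10891650 ≈ -25468.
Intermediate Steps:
K(P, J) = (-38 + J)/(-62 + P) (K(P, J) = (J - 38)/(P - 62) = (-38 + J)/(-62 + P))
-1*25467 + (K(-8, 39)/(-615) - 10031/12397) = -1*25467 + (((-38 + 39)/(-62 - 8))/(-615) - 10031/12397) = -25467 + ((1/(-70))*(-1/615) - 10031*1/12397) = -25467 + (-1/70*1*(-1/615) - 1433/1771) = -25467 + (-1/70*(-1/615) - 1433/1771) = -25467 + (1/43050 - 1433/1771) = -25467 - 8812697/10891650 = -277386463247/10891650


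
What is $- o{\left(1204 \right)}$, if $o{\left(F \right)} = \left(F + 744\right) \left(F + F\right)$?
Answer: $-4690784$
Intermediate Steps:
$o{\left(F \right)} = 2 F \left(744 + F\right)$ ($o{\left(F \right)} = \left(744 + F\right) 2 F = 2 F \left(744 + F\right)$)
$- o{\left(1204 \right)} = - 2 \cdot 1204 \left(744 + 1204\right) = - 2 \cdot 1204 \cdot 1948 = \left(-1\right) 4690784 = -4690784$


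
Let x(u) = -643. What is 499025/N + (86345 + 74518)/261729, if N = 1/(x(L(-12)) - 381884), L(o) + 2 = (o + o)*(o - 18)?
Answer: -16653863047461904/87243 ≈ -1.9089e+11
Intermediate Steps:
L(o) = -2 + 2*o*(-18 + o) (L(o) = -2 + (o + o)*(o - 18) = -2 + (2*o)*(-18 + o) = -2 + 2*o*(-18 + o))
N = -1/382527 (N = 1/(-643 - 381884) = 1/(-382527) = -1/382527 ≈ -2.6142e-6)
499025/N + (86345 + 74518)/261729 = 499025/(-1/382527) + (86345 + 74518)/261729 = 499025*(-382527) + 160863*(1/261729) = -190890536175 + 53621/87243 = -16653863047461904/87243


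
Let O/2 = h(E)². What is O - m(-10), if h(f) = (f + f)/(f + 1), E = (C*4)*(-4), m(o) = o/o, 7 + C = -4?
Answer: 216479/31329 ≈ 6.9099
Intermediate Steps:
C = -11 (C = -7 - 4 = -11)
m(o) = 1
E = 176 (E = -11*4*(-4) = -44*(-4) = 176)
h(f) = 2*f/(1 + f) (h(f) = (2*f)/(1 + f) = 2*f/(1 + f))
O = 247808/31329 (O = 2*(2*176/(1 + 176))² = 2*(2*176/177)² = 2*(2*176*(1/177))² = 2*(352/177)² = 2*(123904/31329) = 247808/31329 ≈ 7.9099)
O - m(-10) = 247808/31329 - 1*1 = 247808/31329 - 1 = 216479/31329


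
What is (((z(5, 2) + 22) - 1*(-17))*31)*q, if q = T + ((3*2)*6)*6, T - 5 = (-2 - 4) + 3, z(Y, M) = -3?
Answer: 243288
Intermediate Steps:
T = 2 (T = 5 + ((-2 - 4) + 3) = 5 + (-6 + 3) = 5 - 3 = 2)
q = 218 (q = 2 + ((3*2)*6)*6 = 2 + (6*6)*6 = 2 + 36*6 = 2 + 216 = 218)
(((z(5, 2) + 22) - 1*(-17))*31)*q = (((-3 + 22) - 1*(-17))*31)*218 = ((19 + 17)*31)*218 = (36*31)*218 = 1116*218 = 243288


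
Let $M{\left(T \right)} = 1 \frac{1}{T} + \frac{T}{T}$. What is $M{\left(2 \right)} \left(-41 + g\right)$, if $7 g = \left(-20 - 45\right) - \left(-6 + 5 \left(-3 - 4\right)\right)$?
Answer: $- \frac{933}{14} \approx -66.643$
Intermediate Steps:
$M{\left(T \right)} = 1 + \frac{1}{T}$ ($M{\left(T \right)} = \frac{1}{T} + 1 = 1 + \frac{1}{T}$)
$g = - \frac{24}{7}$ ($g = \frac{\left(-20 - 45\right) - \left(-6 + 5 \left(-3 - 4\right)\right)}{7} = \frac{-65 + \left(6 - -35\right)}{7} = \frac{-65 + \left(6 + 35\right)}{7} = \frac{-65 + 41}{7} = \frac{1}{7} \left(-24\right) = - \frac{24}{7} \approx -3.4286$)
$M{\left(2 \right)} \left(-41 + g\right) = \frac{1 + 2}{2} \left(-41 - \frac{24}{7}\right) = \frac{1}{2} \cdot 3 \left(- \frac{311}{7}\right) = \frac{3}{2} \left(- \frac{311}{7}\right) = - \frac{933}{14}$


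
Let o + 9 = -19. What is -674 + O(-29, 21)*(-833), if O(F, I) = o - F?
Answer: -1507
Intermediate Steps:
o = -28 (o = -9 - 19 = -28)
O(F, I) = -28 - F
-674 + O(-29, 21)*(-833) = -674 + (-28 - 1*(-29))*(-833) = -674 + (-28 + 29)*(-833) = -674 + 1*(-833) = -674 - 833 = -1507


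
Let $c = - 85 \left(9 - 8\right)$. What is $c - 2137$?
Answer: $-2222$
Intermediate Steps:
$c = -85$ ($c = \left(-85\right) 1 = -85$)
$c - 2137 = -85 - 2137 = -2222$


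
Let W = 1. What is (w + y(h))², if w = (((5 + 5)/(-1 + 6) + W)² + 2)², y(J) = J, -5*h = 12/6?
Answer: 363609/25 ≈ 14544.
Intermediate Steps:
h = -⅖ (h = -12/(5*6) = -⅕*2 = -⅖ ≈ -0.40000)
w = 121 (w = (((5 + 5)/(-1 + 6) + 1)² + 2)² = ((10/5 + 1)² + 2)² = ((10*(⅕) + 1)² + 2)² = ((2 + 1)² + 2)² = (3² + 2)² = (9 + 2)² = 11² = 121)
(w + y(h))² = (121 - ⅖)² = (603/5)² = 363609/25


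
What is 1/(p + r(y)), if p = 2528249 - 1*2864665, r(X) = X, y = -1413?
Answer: -1/337829 ≈ -2.9601e-6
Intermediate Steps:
p = -336416 (p = 2528249 - 2864665 = -336416)
1/(p + r(y)) = 1/(-336416 - 1413) = 1/(-337829) = -1/337829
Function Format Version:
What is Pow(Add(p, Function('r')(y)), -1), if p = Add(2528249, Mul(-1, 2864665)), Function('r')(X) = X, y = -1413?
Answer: Rational(-1, 337829) ≈ -2.9601e-6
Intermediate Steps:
p = -336416 (p = Add(2528249, -2864665) = -336416)
Pow(Add(p, Function('r')(y)), -1) = Pow(Add(-336416, -1413), -1) = Pow(-337829, -1) = Rational(-1, 337829)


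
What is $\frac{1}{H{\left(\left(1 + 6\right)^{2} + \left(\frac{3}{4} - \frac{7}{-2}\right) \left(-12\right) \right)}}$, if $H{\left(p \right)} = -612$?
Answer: $- \frac{1}{612} \approx -0.001634$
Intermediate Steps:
$\frac{1}{H{\left(\left(1 + 6\right)^{2} + \left(\frac{3}{4} - \frac{7}{-2}\right) \left(-12\right) \right)}} = \frac{1}{-612} = - \frac{1}{612}$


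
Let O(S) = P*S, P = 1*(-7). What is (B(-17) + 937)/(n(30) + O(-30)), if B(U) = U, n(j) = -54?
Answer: 230/39 ≈ 5.8974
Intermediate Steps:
P = -7
O(S) = -7*S
(B(-17) + 937)/(n(30) + O(-30)) = (-17 + 937)/(-54 - 7*(-30)) = 920/(-54 + 210) = 920/156 = 920*(1/156) = 230/39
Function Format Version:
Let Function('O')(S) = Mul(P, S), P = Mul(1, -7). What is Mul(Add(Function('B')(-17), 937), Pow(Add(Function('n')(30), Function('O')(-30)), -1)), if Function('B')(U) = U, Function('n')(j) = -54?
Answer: Rational(230, 39) ≈ 5.8974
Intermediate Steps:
P = -7
Function('O')(S) = Mul(-7, S)
Mul(Add(Function('B')(-17), 937), Pow(Add(Function('n')(30), Function('O')(-30)), -1)) = Mul(Add(-17, 937), Pow(Add(-54, Mul(-7, -30)), -1)) = Mul(920, Pow(Add(-54, 210), -1)) = Mul(920, Pow(156, -1)) = Mul(920, Rational(1, 156)) = Rational(230, 39)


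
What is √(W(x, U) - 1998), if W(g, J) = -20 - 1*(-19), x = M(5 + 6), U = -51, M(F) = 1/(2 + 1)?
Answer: I*√1999 ≈ 44.71*I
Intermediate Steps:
M(F) = ⅓ (M(F) = 1/3 = ⅓)
x = ⅓ ≈ 0.33333
W(g, J) = -1 (W(g, J) = -20 + 19 = -1)
√(W(x, U) - 1998) = √(-1 - 1998) = √(-1999) = I*√1999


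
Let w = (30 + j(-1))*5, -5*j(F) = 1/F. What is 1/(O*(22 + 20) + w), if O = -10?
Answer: -1/269 ≈ -0.0037175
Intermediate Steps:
j(F) = -1/(5*F)
w = 151 (w = (30 - 1/5/(-1))*5 = (30 - 1/5*(-1))*5 = (30 + 1/5)*5 = (151/5)*5 = 151)
1/(O*(22 + 20) + w) = 1/(-10*(22 + 20) + 151) = 1/(-10*42 + 151) = 1/(-420 + 151) = 1/(-269) = -1/269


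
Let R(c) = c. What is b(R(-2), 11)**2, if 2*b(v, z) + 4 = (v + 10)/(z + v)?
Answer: 196/81 ≈ 2.4198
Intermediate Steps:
b(v, z) = -2 + (10 + v)/(2*(v + z)) (b(v, z) = -2 + ((v + 10)/(z + v))/2 = -2 + ((10 + v)/(v + z))/2 = -2 + (10 + v)/(2*(v + z)))
b(R(-2), 11)**2 = ((5 - 2*11 - 3/2*(-2))/(-2 + 11))**2 = ((5 - 22 + 3)/9)**2 = ((1/9)*(-14))**2 = (-14/9)**2 = 196/81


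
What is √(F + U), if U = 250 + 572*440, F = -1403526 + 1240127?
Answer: √88531 ≈ 297.54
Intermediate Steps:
F = -163399
U = 251930 (U = 250 + 251680 = 251930)
√(F + U) = √(-163399 + 251930) = √88531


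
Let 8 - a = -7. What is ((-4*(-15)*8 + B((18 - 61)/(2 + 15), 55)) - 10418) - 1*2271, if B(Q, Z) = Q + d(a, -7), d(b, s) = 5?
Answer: -207511/17 ≈ -12207.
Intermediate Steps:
a = 15 (a = 8 - 1*(-7) = 8 + 7 = 15)
B(Q, Z) = 5 + Q (B(Q, Z) = Q + 5 = 5 + Q)
((-4*(-15)*8 + B((18 - 61)/(2 + 15), 55)) - 10418) - 1*2271 = ((-4*(-15)*8 + (5 + (18 - 61)/(2 + 15))) - 10418) - 1*2271 = ((60*8 + (5 - 43/17)) - 10418) - 2271 = ((480 + (5 - 43*1/17)) - 10418) - 2271 = ((480 + (5 - 43/17)) - 10418) - 2271 = ((480 + 42/17) - 10418) - 2271 = (8202/17 - 10418) - 2271 = -168904/17 - 2271 = -207511/17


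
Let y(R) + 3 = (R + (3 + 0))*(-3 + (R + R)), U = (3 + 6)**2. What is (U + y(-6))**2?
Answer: 15129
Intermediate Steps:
U = 81 (U = 9**2 = 81)
y(R) = -3 + (-3 + 2*R)*(3 + R) (y(R) = -3 + (R + (3 + 0))*(-3 + (R + R)) = -3 + (R + 3)*(-3 + 2*R) = -3 + (3 + R)*(-3 + 2*R) = -3 + (-3 + 2*R)*(3 + R))
(U + y(-6))**2 = (81 + (-12 + 2*(-6)**2 + 3*(-6)))**2 = (81 + (-12 + 2*36 - 18))**2 = (81 + (-12 + 72 - 18))**2 = (81 + 42)**2 = 123**2 = 15129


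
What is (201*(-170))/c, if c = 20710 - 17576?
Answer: -17085/1567 ≈ -10.903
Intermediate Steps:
c = 3134
(201*(-170))/c = (201*(-170))/3134 = -34170*1/3134 = -17085/1567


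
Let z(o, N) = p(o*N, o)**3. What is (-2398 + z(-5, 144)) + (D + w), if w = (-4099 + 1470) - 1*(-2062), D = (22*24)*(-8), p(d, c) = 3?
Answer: -7162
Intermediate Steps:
z(o, N) = 27 (z(o, N) = 3**3 = 27)
D = -4224 (D = 528*(-8) = -4224)
w = -567 (w = -2629 + 2062 = -567)
(-2398 + z(-5, 144)) + (D + w) = (-2398 + 27) + (-4224 - 567) = -2371 - 4791 = -7162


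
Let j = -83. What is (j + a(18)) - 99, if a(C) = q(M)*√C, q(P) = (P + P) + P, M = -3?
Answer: -182 - 27*√2 ≈ -220.18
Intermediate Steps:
q(P) = 3*P (q(P) = 2*P + P = 3*P)
a(C) = -9*√C (a(C) = (3*(-3))*√C = -9*√C)
(j + a(18)) - 99 = (-83 - 27*√2) - 99 = -182 - 27*√2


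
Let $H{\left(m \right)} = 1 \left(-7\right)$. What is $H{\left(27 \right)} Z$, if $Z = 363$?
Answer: $-2541$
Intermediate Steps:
$H{\left(m \right)} = -7$
$H{\left(27 \right)} Z = \left(-7\right) 363 = -2541$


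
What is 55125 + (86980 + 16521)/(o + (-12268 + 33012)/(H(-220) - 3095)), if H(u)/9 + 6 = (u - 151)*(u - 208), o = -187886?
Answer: 14768650568162807/267914705754 ≈ 55124.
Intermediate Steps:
H(u) = -54 + 9*(-208 + u)*(-151 + u) (H(u) = -54 + 9*((u - 151)*(u - 208)) = -54 + 9*((-151 + u)*(-208 + u)) = -54 + 9*((-208 + u)*(-151 + u)) = -54 + 9*(-208 + u)*(-151 + u))
55125 + (86980 + 16521)/(o + (-12268 + 33012)/(H(-220) - 3095)) = 55125 + (86980 + 16521)/(-187886 + (-12268 + 33012)/((282618 - 3231*(-220) + 9*(-220)²) - 3095)) = 55125 + 103501/(-187886 + 20744/((282618 + 710820 + 9*48400) - 3095)) = 55125 + 103501/(-187886 + 20744/((282618 + 710820 + 435600) - 3095)) = 55125 + 103501/(-187886 + 20744/(1429038 - 3095)) = 55125 + 103501/(-187886 + 20744/1425943) = 55125 + 103501/(-267914705754/1425943) = 55125 + 103501*(-1425943/267914705754) = 55125 - 147586526443/267914705754 = 14768650568162807/267914705754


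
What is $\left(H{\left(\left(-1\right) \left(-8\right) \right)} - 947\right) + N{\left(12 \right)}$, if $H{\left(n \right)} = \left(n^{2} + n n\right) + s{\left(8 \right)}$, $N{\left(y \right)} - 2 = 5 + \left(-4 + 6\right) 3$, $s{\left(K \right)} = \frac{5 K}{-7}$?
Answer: $- \frac{5682}{7} \approx -811.71$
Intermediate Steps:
$s{\left(K \right)} = - \frac{5 K}{7}$ ($s{\left(K \right)} = 5 K \left(- \frac{1}{7}\right) = - \frac{5 K}{7}$)
$N{\left(y \right)} = 13$ ($N{\left(y \right)} = 2 + \left(5 + \left(-4 + 6\right) 3\right) = 2 + \left(5 + 2 \cdot 3\right) = 2 + \left(5 + 6\right) = 2 + 11 = 13$)
$H{\left(n \right)} = - \frac{40}{7} + 2 n^{2}$ ($H{\left(n \right)} = \left(n^{2} + n n\right) - \frac{40}{7} = \left(n^{2} + n^{2}\right) - \frac{40}{7} = 2 n^{2} - \frac{40}{7} = - \frac{40}{7} + 2 n^{2}$)
$\left(H{\left(\left(-1\right) \left(-8\right) \right)} - 947\right) + N{\left(12 \right)} = \left(\left(- \frac{40}{7} + 2 \left(\left(-1\right) \left(-8\right)\right)^{2}\right) - 947\right) + 13 = \left(\left(- \frac{40}{7} + 2 \cdot 8^{2}\right) - 947\right) + 13 = \left(\left(- \frac{40}{7} + 2 \cdot 64\right) - 947\right) + 13 = \left(\left(- \frac{40}{7} + 128\right) - 947\right) + 13 = \left(\frac{856}{7} - 947\right) + 13 = - \frac{5773}{7} + 13 = - \frac{5682}{7}$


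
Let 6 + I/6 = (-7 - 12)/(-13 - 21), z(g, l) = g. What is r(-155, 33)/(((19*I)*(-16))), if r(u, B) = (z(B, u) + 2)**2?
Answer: 4165/33744 ≈ 0.12343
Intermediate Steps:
I = -555/17 (I = -36 + 6*((-7 - 12)/(-13 - 21)) = -36 + 6*(-19/(-34)) = -36 + 6*(-19*(-1/34)) = -36 + 6*(19/34) = -36 + 57/17 = -555/17 ≈ -32.647)
r(u, B) = (2 + B)**2 (r(u, B) = (B + 2)**2 = (2 + B)**2)
r(-155, 33)/(((19*I)*(-16))) = (2 + 33)**2/(((19*(-555/17))*(-16))) = 35**2/((-10545/17*(-16))) = 1225/(168720/17) = 1225*(17/168720) = 4165/33744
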